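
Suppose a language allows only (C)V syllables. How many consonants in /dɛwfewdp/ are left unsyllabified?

Syllabifying with onset maximization leaves /w/, /w/, /d/, /p/ stranded (no codas are permitted; onsets are limited to one consonant).

4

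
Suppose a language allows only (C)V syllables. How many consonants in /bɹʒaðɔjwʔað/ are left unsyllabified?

5

Syllabifying with onset maximization leaves /b/, /ɹ/, /j/, /w/, /ð/ stranded (no codas are permitted; onsets are limited to one consonant).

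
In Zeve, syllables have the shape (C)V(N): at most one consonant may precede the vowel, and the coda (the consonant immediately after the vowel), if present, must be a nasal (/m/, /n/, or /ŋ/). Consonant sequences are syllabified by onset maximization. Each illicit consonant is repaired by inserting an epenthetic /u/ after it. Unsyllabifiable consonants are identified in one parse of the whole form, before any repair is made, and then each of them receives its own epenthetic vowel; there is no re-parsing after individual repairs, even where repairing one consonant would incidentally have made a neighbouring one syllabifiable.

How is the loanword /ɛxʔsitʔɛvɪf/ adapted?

The consonants /x/, /ʔ/, /t/, /f/ cannot be parsed into a legal (C)V(N) syllable (only a nasal (/m/, /n/, or /ŋ/) is licensed in coda position; onsets are limited to one consonant).
Each unlicensed consonant becomes the onset of a new syllable: /x/ → /xu/, /ʔ/ → /ʔu/, /t/ → /tu/, /f/ → /fu/.

ɛxuʔusituʔɛvɪfu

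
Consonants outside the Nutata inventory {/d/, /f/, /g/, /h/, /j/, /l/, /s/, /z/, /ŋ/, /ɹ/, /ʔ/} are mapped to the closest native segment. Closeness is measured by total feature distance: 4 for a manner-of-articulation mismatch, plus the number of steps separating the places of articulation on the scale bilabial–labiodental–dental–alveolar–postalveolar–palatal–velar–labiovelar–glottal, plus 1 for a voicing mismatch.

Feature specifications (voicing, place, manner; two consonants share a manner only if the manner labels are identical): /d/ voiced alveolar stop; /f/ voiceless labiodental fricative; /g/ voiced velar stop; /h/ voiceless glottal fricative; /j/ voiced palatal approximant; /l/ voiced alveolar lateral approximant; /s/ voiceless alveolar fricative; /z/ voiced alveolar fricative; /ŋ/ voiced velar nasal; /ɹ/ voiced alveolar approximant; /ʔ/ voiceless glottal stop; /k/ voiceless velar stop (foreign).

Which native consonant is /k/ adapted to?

g

/g/ is closest: same manner (stop), place distance 0 (velar→velar), voicing differs (+1); total 1. Next closest is /ʔ/ at distance 2.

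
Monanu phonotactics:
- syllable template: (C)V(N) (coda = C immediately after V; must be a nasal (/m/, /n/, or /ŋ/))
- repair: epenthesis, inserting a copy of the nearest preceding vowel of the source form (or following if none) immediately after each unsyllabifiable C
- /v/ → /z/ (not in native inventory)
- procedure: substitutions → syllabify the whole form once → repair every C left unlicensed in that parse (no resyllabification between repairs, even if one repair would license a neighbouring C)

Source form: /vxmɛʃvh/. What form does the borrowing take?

zɛxɛmɛʃɛzɛhɛ

Substitution: /v/ → /z/, giving /zxmɛʃzh/.
Syllabifying with onset maximization leaves /z/, /x/, /ʃ/, /z/, /h/ stranded (only a nasal (/m/, /n/, or /ŋ/) is licensed in coda position; onsets are limited to one consonant).
Inserting the epenthetic vowel yields /z/ → /zɛ/, /x/ → /xɛ/, /ʃ/ → /ʃɛ/, /z/ → /zɛ/, /h/ → /hɛ/.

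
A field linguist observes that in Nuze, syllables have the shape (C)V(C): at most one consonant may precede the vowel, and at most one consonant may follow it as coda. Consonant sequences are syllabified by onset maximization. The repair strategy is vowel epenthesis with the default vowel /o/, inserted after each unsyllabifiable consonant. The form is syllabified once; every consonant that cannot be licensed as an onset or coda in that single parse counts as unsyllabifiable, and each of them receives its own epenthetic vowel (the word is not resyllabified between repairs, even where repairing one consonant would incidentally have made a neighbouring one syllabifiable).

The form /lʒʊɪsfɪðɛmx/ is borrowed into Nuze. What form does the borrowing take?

loʒʊɪsfɪðɛmxo

The consonants /l/, /x/ cannot be parsed into a legal (C)V(C) syllable (at most one coda consonant is licensed; onsets are limited to one consonant).
Epenthesis after each stranded consonant: /l/ → /lo/, /x/ → /xo/.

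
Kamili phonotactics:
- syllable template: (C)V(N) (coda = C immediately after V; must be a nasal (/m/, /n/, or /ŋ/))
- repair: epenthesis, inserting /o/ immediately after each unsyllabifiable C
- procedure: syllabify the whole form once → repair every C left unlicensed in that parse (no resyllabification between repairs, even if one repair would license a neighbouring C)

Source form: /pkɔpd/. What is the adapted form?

pokɔpodo

Syllabifying with onset maximization leaves /p/, /p/, /d/ stranded (only a nasal (/m/, /n/, or /ŋ/) is licensed in coda position; onsets are limited to one consonant).
Inserting the epenthetic vowel yields /p/ → /po/, /p/ → /po/, /d/ → /do/.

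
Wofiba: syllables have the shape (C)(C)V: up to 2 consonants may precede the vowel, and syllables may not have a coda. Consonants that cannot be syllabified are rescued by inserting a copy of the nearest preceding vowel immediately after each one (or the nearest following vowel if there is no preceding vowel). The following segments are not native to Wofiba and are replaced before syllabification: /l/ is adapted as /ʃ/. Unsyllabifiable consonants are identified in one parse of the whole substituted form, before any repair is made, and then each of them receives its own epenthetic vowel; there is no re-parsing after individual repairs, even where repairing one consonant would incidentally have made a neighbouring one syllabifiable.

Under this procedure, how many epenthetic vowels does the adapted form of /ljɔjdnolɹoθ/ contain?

After substitution the input is /ʃjɔjdnoʃɹoθ/.
The unsyllabifiable consonants are /j/, /θ/; each receives one epenthetic vowel.

2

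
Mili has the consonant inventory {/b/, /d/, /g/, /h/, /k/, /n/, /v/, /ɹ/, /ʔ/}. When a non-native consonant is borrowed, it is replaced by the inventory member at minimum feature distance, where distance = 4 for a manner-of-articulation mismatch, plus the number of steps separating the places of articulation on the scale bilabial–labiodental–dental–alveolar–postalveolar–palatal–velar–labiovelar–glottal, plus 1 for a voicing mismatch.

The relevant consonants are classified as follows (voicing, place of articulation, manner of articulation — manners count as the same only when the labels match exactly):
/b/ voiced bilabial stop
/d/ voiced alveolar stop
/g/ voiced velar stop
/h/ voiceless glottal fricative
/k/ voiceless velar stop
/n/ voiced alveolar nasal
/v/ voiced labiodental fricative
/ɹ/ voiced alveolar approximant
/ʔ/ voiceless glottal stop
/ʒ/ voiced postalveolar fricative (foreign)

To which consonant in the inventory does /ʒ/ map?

/v/ is closest: same manner (fricative), place distance 3 (postalveolar→labiodental), same voicing; total 3. Next closest is /d/ at distance 5.

v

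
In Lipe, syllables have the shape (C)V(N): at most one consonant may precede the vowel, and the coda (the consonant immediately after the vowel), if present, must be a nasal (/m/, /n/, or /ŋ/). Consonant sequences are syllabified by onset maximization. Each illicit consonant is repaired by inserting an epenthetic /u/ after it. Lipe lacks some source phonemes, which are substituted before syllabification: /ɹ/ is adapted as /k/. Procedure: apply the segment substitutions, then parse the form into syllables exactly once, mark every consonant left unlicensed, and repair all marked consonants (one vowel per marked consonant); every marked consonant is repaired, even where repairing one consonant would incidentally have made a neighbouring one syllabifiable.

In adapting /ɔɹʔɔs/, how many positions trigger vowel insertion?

After substitution the input is /ɔkʔɔs/.
The unsyllabifiable consonants are /k/, /s/; each receives one epenthetic vowel.

2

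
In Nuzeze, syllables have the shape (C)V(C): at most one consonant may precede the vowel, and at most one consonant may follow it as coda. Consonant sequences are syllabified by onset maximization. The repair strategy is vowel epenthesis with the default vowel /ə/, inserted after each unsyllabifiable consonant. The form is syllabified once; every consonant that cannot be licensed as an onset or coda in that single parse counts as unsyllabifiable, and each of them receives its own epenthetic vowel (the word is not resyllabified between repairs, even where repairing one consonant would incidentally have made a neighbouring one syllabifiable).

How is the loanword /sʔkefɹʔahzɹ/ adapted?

səʔəkefɹəʔahzəɹə

Under (C)V(C), the unsyllabifiable consonants are /s/, /ʔ/, /ɹ/, /z/, /ɹ/ (at most one coda consonant is licensed; onsets are limited to one consonant).
Inserting the epenthetic vowel yields /s/ → /sə/, /ʔ/ → /ʔə/, /ɹ/ → /ɹə/, /z/ → /zə/, /ɹ/ → /ɹə/.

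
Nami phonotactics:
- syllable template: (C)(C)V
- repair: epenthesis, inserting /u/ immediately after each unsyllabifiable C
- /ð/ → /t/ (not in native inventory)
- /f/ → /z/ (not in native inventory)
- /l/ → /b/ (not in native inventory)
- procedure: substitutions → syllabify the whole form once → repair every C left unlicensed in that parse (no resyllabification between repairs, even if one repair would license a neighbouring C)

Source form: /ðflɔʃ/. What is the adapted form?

tuzbɔʃu

Substitution: /ð/ → /t/, /f/ → /z/, /l/ → /b/, giving /tzbɔʃ/.
Syllabifying with onset maximization leaves /t/, /ʃ/ stranded (no codas are permitted; onsets may contain at most 2 consonants).
Inserting the epenthetic vowel yields /t/ → /tu/, /ʃ/ → /ʃu/.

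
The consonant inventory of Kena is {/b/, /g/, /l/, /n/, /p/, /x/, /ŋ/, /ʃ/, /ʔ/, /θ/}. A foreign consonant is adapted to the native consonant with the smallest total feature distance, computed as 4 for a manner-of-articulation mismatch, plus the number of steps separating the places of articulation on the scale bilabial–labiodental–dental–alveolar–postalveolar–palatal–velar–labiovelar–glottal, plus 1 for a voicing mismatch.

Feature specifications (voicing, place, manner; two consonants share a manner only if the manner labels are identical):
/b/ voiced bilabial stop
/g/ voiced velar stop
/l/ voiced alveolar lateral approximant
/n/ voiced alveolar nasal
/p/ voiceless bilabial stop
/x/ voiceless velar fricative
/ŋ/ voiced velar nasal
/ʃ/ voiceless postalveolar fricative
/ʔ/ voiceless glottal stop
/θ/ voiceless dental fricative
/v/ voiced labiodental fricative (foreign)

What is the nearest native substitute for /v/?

θ

/θ/ is closest: same manner (fricative), place distance 1 (labiodental→dental), voicing differs (+1); total 2. Next closest is /ʃ/ at distance 4.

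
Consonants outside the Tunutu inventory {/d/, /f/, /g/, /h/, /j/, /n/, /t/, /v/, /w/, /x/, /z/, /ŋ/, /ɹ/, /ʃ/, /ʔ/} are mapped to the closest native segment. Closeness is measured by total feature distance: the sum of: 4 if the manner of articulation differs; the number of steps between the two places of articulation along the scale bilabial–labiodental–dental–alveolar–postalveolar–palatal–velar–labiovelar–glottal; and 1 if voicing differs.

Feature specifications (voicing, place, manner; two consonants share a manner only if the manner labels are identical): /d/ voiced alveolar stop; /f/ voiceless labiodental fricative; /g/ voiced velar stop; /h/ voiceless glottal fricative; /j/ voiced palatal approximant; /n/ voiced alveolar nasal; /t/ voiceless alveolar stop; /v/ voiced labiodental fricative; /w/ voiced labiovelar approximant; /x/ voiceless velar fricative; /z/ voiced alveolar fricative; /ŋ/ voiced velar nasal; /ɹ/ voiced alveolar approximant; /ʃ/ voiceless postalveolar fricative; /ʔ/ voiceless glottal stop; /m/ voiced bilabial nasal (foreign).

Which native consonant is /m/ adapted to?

/n/ is closest: same manner (nasal), place distance 3 (bilabial→alveolar), same voicing; total 3. Next closest is /v/ at distance 5.

n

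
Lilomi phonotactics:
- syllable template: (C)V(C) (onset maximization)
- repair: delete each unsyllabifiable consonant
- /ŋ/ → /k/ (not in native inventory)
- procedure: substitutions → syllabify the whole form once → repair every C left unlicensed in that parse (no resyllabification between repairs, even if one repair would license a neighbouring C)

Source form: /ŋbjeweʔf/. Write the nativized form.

jeweʔ

Substitution: /ŋ/ → /k/, giving /kbjeweʔf/.
Under (C)V(C), the unsyllabifiable consonants are /k/, /b/, /f/ (at most one coda consonant is licensed; onsets are limited to one consonant).
Deleting the stranded consonants removes /k/, /b/, /f/.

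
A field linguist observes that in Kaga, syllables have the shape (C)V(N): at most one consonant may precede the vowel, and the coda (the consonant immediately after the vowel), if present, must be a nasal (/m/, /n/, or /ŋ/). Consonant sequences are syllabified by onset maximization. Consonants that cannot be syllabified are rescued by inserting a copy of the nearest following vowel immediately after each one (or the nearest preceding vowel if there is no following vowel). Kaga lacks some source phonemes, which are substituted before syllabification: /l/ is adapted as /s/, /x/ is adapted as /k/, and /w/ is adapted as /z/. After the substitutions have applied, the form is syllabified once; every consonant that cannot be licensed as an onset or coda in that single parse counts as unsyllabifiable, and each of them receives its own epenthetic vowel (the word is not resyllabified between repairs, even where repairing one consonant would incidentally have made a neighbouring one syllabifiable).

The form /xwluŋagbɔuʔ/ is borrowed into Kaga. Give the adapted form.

Substitution: /x/ → /k/, /w/ → /z/, /l/ → /s/, giving /kzsuŋagbɔuʔ/.
Under (C)V(N), the unsyllabifiable consonants are /k/, /z/, /g/, /ʔ/ (only a nasal (/m/, /n/, or /ŋ/) is licensed in coda position; onsets are limited to one consonant).
Inserting the epenthetic vowel yields /k/ → /ku/, /z/ → /zu/, /g/ → /gɔ/, /ʔ/ → /ʔu/.

kuzusuŋagɔbɔuʔu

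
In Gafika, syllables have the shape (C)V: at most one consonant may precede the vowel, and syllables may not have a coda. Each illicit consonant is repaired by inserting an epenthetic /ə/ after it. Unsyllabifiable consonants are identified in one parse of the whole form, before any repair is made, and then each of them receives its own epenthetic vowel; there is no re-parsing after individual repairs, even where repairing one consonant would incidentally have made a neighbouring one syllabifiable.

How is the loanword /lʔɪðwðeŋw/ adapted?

ləʔɪðəwəðeŋəwə

Syllabifying with onset maximization leaves /l/, /ð/, /w/, /ŋ/, /w/ stranded (no codas are permitted; onsets are limited to one consonant).
Inserting the epenthetic vowel yields /l/ → /lə/, /ð/ → /ðə/, /w/ → /wə/, /ŋ/ → /ŋə/, /w/ → /wə/.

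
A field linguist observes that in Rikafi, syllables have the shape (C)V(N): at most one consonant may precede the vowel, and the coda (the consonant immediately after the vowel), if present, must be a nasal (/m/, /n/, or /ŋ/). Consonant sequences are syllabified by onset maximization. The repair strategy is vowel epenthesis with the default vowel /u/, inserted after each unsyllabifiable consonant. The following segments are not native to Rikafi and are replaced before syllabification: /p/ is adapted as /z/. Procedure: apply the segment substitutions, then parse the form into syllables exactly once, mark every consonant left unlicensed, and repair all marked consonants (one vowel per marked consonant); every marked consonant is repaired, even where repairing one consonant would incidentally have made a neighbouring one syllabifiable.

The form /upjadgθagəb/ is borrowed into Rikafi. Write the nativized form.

Substitution: /p/ → /z/, giving /uzjadgθagəb/.
The consonants /z/, /d/, /g/, /b/ cannot be parsed into a legal (C)V(N) syllable (only a nasal (/m/, /n/, or /ŋ/) is licensed in coda position; onsets are limited to one consonant).
Inserting the epenthetic vowel yields /z/ → /zu/, /d/ → /du/, /g/ → /gu/, /b/ → /bu/.

uzujaduguθagəbu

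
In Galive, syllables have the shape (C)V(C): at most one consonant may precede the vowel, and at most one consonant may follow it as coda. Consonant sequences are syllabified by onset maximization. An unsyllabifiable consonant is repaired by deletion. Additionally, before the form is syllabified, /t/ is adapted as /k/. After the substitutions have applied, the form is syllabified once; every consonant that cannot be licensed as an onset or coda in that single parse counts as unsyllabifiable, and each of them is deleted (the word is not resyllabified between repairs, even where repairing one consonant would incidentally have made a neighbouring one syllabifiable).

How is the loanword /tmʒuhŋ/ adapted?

ʒuh

Substitution: /t/ → /k/, giving /kmʒuhŋ/.
Syllabifying with onset maximization leaves /k/, /m/, /ŋ/ stranded (at most one coda consonant is licensed; onsets are limited to one consonant).
Deletion applies to /k/, /m/, /ŋ/.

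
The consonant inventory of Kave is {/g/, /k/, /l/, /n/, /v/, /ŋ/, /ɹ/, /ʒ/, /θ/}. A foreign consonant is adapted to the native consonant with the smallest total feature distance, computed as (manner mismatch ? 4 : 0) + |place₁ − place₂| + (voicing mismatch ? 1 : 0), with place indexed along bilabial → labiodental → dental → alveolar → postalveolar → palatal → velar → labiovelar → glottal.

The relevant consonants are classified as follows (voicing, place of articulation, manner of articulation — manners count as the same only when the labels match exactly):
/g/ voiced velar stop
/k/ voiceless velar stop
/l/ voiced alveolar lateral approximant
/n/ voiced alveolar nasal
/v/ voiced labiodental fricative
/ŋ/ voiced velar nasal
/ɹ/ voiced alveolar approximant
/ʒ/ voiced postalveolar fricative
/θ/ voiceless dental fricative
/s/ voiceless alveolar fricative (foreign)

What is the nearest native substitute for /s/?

θ

/θ/ is closest: same manner (fricative), place distance 1 (alveolar→dental), same voicing; total 1. Next closest is /ʒ/ at distance 2.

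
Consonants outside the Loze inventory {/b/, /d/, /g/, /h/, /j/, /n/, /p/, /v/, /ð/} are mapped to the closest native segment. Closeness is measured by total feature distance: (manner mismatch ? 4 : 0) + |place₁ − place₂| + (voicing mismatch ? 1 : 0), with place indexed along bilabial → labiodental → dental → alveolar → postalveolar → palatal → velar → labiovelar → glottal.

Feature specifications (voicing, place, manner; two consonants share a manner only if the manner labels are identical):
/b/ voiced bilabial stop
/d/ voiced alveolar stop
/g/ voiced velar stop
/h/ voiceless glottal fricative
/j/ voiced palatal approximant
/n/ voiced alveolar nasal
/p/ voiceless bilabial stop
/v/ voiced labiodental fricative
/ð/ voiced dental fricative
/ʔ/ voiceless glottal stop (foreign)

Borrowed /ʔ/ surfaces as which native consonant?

g

/g/ is closest: same manner (stop), place distance 2 (glottal→velar), voicing differs (+1); total 3. Next closest is /h/ at distance 4.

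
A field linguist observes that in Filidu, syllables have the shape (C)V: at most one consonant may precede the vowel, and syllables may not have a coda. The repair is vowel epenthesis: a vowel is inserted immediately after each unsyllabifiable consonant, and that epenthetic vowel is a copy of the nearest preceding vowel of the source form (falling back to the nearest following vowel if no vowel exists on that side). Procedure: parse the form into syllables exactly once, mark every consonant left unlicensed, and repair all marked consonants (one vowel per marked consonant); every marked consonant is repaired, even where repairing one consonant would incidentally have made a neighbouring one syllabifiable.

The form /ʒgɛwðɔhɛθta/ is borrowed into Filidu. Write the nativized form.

The consonants /ʒ/, /w/, /θ/ cannot be parsed into a legal (C)V syllable (no codas are permitted; onsets are limited to one consonant).
Epenthesis after each stranded consonant: /ʒ/ → /ʒɛ/, /w/ → /wɛ/, /θ/ → /θɛ/.

ʒɛgɛwɛðɔhɛθɛta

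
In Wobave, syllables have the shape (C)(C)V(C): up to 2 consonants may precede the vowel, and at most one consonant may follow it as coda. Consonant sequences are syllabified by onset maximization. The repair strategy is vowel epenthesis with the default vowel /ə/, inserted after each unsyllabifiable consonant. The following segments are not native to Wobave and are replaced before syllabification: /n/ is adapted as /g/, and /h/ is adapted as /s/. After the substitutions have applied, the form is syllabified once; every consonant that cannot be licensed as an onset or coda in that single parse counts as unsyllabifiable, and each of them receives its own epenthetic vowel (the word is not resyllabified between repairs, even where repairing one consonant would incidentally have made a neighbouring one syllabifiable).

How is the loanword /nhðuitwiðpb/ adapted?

gəsðuitwiðpəbə

Substitution: /n/ → /g/, /h/ → /s/, giving /gsðuitwiðpb/.
Syllabifying with onset maximization leaves /g/, /p/, /b/ stranded (at most one coda consonant is licensed; onsets may contain at most 2 consonants).
Inserting the epenthetic vowel yields /g/ → /gə/, /p/ → /pə/, /b/ → /bə/.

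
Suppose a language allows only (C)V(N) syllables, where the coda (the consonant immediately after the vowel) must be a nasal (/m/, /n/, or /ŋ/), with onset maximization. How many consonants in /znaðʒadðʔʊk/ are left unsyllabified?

The consonants /z/, /ð/, /d/, /ð/, /k/ cannot be parsed into a legal (C)V(N) syllable (only a nasal (/m/, /n/, or /ŋ/) is licensed in coda position; onsets are limited to one consonant).

5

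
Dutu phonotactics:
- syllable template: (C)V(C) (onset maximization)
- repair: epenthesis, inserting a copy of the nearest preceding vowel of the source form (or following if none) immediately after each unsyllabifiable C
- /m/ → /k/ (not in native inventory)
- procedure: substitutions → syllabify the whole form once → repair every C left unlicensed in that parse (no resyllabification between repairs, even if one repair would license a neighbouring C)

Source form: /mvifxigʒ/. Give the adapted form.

Substitution: /m/ → /k/, giving /kvifxigʒ/.
The consonants /k/, /ʒ/ cannot be parsed into a legal (C)V(C) syllable (at most one coda consonant is licensed; onsets are limited to one consonant).
Inserting the epenthetic vowel yields /k/ → /ki/, /ʒ/ → /ʒi/.

kivifxigʒi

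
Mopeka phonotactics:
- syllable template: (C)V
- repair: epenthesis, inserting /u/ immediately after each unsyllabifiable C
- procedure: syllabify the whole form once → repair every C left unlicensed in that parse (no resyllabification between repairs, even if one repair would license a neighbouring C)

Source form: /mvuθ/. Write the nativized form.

Syllabifying with onset maximization leaves /m/, /θ/ stranded (no codas are permitted; onsets are limited to one consonant).
Each unlicensed consonant becomes the onset of a new syllable: /m/ → /mu/, /θ/ → /θu/.

muvuθu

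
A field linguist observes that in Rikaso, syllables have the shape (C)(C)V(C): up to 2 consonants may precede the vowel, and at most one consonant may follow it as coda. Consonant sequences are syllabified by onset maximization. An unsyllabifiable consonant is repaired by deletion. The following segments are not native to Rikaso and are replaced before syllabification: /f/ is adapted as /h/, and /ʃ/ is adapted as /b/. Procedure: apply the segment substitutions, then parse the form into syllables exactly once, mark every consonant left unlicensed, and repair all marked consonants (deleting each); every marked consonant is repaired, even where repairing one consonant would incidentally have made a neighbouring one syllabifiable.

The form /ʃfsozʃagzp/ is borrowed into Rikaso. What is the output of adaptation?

Substitution: /ʃ/ → /b/, /f/ → /h/, giving /bhsozbagzp/.
Syllabifying with onset maximization leaves /b/, /z/, /p/ stranded (at most one coda consonant is licensed; onsets may contain at most 2 consonants).
Deleting the stranded consonants removes /b/, /z/, /p/.

hsozbag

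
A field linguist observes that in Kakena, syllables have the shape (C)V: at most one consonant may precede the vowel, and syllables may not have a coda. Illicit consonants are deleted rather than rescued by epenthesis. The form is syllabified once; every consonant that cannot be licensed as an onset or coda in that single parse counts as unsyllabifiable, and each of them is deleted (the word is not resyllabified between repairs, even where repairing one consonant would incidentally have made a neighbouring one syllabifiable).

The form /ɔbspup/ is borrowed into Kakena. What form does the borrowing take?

Syllabifying with onset maximization leaves /b/, /s/, /p/ stranded (no codas are permitted; onsets are limited to one consonant).
Deletion applies to /b/, /s/, /p/.

ɔpu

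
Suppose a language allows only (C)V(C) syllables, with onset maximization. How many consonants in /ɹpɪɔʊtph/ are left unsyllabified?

Under (C)V(C), the unsyllabifiable consonants are /ɹ/, /p/, /h/ (at most one coda consonant is licensed; onsets are limited to one consonant).

3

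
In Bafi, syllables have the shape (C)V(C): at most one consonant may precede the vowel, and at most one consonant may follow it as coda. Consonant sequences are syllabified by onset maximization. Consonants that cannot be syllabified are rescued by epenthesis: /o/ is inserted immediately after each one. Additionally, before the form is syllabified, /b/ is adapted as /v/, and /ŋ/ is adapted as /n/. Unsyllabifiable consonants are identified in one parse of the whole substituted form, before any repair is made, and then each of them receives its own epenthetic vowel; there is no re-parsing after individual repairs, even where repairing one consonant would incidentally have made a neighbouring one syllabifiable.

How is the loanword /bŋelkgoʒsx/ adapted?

vonelkogoʒsoxo

Substitution: /b/ → /v/, /ŋ/ → /n/, giving /vnelkgoʒsx/.
The consonants /v/, /k/, /s/, /x/ cannot be parsed into a legal (C)V(C) syllable (at most one coda consonant is licensed; onsets are limited to one consonant).
Inserting the epenthetic vowel yields /v/ → /vo/, /k/ → /ko/, /s/ → /so/, /x/ → /xo/.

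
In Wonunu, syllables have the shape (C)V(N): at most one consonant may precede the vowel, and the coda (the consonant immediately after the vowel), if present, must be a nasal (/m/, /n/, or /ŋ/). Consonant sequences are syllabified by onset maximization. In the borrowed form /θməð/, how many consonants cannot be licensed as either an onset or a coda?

The consonants /θ/, /ð/ cannot be parsed into a legal (C)V(N) syllable (only a nasal (/m/, /n/, or /ŋ/) is licensed in coda position; onsets are limited to one consonant).

2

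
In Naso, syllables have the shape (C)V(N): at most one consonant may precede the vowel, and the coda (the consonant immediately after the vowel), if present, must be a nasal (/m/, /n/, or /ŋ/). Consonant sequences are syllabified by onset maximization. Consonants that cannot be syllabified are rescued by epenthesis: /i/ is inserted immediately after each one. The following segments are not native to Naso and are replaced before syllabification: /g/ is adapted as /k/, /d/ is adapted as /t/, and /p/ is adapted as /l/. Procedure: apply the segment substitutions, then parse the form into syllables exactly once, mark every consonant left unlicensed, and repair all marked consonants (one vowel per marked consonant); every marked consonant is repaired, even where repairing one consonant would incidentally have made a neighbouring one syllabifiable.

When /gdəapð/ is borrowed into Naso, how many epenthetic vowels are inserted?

3

After substitution the input is /ktəalð/.
The unsyllabifiable consonants are /k/, /l/, /ð/; each receives one epenthetic vowel.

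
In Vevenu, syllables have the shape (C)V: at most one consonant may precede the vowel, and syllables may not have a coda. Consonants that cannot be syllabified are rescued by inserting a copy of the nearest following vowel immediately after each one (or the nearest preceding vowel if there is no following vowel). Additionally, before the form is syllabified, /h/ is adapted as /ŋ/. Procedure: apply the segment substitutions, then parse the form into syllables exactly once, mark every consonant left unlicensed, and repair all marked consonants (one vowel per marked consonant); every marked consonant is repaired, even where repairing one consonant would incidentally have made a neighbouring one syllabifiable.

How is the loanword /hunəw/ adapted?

Substitution: /h/ → /ŋ/, giving /ŋunəw/.
Syllabifying with onset maximization leaves /w/ stranded (no codas are permitted; onsets are limited to one consonant).
Inserting the epenthetic vowel yields /w/ → /wə/.

ŋunəwə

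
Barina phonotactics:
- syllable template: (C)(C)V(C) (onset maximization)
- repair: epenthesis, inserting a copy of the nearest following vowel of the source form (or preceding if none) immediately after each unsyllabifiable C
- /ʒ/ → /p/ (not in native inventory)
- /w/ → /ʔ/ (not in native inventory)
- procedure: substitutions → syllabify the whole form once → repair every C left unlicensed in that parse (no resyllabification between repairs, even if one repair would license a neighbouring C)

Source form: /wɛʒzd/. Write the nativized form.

Substitution: /w/ → /ʔ/, /ʒ/ → /p/, giving /ʔɛpzd/.
Under (C)(C)V(C), the unsyllabifiable consonants are /z/, /d/ (at most one coda consonant is licensed; onsets may contain at most 2 consonants).
Each unlicensed consonant becomes the onset of a new syllable: /z/ → /zɛ/, /d/ → /dɛ/.

ʔɛpzɛdɛ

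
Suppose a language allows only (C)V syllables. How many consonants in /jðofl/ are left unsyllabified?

The consonants /j/, /f/, /l/ cannot be parsed into a legal (C)V syllable (no codas are permitted; onsets are limited to one consonant).

3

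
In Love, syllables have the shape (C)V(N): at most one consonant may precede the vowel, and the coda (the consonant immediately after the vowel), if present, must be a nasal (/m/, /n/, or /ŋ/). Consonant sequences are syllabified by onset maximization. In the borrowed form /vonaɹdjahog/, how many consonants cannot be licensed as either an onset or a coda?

Under (C)V(N), the unsyllabifiable consonants are /ɹ/, /d/, /g/ (only a nasal (/m/, /n/, or /ŋ/) is licensed in coda position; onsets are limited to one consonant).

3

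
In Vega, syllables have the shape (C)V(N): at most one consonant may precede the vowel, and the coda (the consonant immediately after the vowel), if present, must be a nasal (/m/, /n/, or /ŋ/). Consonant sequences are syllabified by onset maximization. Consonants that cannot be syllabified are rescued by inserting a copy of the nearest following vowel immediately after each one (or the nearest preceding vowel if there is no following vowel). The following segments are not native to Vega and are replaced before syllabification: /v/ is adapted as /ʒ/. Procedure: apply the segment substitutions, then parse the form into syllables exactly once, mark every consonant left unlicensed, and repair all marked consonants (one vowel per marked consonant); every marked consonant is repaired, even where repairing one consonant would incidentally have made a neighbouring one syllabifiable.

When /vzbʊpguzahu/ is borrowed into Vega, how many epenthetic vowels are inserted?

3

After substitution the input is /ʒzbʊpguzahu/.
The unsyllabifiable consonants are /ʒ/, /z/, /p/; each receives one epenthetic vowel.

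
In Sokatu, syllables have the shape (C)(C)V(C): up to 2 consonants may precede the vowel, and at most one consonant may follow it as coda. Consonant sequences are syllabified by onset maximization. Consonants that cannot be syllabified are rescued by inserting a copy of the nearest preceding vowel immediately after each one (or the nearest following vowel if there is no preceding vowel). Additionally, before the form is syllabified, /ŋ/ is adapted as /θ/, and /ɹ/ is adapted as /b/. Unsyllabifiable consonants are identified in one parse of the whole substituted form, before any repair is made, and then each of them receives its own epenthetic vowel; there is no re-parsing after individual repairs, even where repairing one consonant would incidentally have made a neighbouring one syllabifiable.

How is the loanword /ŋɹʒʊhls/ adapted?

Substitution: /ŋ/ → /θ/, /ɹ/ → /b/, giving /θbʒʊhls/.
Syllabifying with onset maximization leaves /θ/, /l/, /s/ stranded (at most one coda consonant is licensed; onsets may contain at most 2 consonants).
Each unlicensed consonant becomes the onset of a new syllable: /θ/ → /θʊ/, /l/ → /lʊ/, /s/ → /sʊ/.

θʊbʒʊhlʊsʊ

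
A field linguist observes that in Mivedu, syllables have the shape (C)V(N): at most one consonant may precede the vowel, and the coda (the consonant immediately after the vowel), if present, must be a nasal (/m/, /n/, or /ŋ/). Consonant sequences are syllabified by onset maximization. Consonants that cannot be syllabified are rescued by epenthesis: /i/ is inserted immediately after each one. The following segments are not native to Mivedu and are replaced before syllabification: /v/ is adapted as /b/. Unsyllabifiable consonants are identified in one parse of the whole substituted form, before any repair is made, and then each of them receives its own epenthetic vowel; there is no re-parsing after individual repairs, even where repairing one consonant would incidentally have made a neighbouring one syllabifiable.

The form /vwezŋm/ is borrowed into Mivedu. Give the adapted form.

biweziŋimi

Substitution: /v/ → /b/, giving /bwezŋm/.
Syllabifying with onset maximization leaves /b/, /z/, /ŋ/, /m/ stranded (only a nasal (/m/, /n/, or /ŋ/) is licensed in coda position; onsets are limited to one consonant).
Inserting the epenthetic vowel yields /b/ → /bi/, /z/ → /zi/, /ŋ/ → /ŋi/, /m/ → /mi/.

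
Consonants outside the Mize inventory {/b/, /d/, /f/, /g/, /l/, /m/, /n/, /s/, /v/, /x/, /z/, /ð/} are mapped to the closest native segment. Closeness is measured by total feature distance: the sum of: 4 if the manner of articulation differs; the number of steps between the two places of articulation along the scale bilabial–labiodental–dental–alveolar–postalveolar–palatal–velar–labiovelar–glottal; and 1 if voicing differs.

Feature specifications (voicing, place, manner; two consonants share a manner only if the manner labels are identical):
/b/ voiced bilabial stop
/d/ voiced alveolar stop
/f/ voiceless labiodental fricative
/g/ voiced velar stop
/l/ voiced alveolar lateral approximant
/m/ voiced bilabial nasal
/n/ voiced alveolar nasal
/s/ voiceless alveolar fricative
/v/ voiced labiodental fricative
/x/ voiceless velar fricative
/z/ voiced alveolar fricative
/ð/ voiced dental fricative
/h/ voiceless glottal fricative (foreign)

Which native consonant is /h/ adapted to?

x

/x/ is closest: same manner (fricative), place distance 2 (glottal→velar), same voicing; total 2. Next closest is /s/ at distance 5.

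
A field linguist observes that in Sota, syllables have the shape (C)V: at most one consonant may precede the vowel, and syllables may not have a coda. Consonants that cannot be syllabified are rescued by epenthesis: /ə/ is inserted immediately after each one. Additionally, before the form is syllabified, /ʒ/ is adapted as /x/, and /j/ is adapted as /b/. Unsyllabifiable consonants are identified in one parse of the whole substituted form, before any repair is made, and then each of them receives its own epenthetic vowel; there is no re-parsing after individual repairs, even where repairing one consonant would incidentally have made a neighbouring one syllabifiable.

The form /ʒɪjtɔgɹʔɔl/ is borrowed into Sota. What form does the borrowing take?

Substitution: /ʒ/ → /x/, /j/ → /b/, giving /xɪbtɔgɹʔɔl/.
Syllabifying with onset maximization leaves /b/, /g/, /ɹ/, /l/ stranded (no codas are permitted; onsets are limited to one consonant).
Epenthesis after each stranded consonant: /b/ → /bə/, /g/ → /gə/, /ɹ/ → /ɹə/, /l/ → /lə/.

xɪbətɔgəɹəʔɔlə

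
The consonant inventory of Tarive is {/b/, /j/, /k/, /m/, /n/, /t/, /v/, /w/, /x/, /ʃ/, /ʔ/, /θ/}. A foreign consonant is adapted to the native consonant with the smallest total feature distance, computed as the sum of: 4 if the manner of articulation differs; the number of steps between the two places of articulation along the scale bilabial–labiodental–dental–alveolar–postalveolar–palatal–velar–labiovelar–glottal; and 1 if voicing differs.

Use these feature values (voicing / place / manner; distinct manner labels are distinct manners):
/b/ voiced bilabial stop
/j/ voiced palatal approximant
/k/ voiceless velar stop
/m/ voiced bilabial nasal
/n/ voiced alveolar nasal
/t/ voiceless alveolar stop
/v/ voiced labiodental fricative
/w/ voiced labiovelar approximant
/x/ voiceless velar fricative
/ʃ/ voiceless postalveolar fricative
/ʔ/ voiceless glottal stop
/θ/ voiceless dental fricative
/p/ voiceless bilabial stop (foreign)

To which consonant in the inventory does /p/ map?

/b/ is closest: same manner (stop), place distance 0 (bilabial→bilabial), voicing differs (+1); total 1. Next closest is /t/ at distance 3.

b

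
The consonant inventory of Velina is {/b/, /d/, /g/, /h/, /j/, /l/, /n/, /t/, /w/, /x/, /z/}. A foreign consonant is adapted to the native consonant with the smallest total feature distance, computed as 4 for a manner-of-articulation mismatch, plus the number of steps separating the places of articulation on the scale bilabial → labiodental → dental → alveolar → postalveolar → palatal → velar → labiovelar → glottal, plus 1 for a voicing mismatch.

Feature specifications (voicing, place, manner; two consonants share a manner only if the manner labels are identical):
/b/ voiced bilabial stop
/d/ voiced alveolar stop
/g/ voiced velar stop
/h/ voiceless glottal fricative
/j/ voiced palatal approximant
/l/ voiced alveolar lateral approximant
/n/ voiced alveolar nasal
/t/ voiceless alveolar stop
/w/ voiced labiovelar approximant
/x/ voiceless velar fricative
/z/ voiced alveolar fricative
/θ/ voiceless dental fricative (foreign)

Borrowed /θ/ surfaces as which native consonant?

z

/z/ is closest: same manner (fricative), place distance 1 (dental→alveolar), voicing differs (+1); total 2. Next closest is /x/ at distance 4.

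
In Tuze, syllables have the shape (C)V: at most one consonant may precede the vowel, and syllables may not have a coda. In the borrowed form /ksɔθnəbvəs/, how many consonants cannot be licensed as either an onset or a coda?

4

Under (C)V, the unsyllabifiable consonants are /k/, /θ/, /b/, /s/ (no codas are permitted; onsets are limited to one consonant).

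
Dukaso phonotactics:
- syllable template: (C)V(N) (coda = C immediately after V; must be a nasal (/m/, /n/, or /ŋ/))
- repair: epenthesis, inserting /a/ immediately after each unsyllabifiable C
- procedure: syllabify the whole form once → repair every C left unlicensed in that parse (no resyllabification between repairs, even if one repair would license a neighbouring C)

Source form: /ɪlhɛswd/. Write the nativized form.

The consonants /l/, /s/, /w/, /d/ cannot be parsed into a legal (C)V(N) syllable (only a nasal (/m/, /n/, or /ŋ/) is licensed in coda position; onsets are limited to one consonant).
Inserting the epenthetic vowel yields /l/ → /la/, /s/ → /sa/, /w/ → /wa/, /d/ → /da/.

ɪlahɛsawada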